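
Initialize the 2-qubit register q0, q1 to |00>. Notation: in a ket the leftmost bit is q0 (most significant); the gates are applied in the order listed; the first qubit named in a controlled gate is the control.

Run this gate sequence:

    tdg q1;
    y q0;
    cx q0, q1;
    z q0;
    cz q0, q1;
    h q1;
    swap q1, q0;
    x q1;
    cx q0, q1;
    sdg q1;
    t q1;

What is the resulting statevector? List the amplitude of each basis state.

The resulting statevector has amplitude sqrt(2)*I/2 on |00>, 0 on |01>, 0 on |10>, -sqrt(2)*exp(I*pi/4)/2 on |11>.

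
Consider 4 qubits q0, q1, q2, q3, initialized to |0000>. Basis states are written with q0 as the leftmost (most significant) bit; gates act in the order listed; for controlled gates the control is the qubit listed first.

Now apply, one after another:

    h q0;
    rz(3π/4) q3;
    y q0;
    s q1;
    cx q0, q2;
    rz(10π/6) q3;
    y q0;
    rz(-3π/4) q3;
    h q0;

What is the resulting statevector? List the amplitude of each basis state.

The resulting statevector has amplitude -exp(I*pi/6)/2 on |0000>, -exp(I*pi/6)/2 on |0010>, exp(I*pi/6)/2 on |1000>, -exp(I*pi/6)/2 on |1010>, and 0 on every other basis state.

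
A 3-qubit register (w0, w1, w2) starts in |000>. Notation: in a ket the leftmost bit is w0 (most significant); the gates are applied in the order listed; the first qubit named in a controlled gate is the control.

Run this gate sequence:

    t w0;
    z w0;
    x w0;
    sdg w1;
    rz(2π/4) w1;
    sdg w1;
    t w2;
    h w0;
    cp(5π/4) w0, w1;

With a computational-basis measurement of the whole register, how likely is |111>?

The probability of measuring |111> is 0.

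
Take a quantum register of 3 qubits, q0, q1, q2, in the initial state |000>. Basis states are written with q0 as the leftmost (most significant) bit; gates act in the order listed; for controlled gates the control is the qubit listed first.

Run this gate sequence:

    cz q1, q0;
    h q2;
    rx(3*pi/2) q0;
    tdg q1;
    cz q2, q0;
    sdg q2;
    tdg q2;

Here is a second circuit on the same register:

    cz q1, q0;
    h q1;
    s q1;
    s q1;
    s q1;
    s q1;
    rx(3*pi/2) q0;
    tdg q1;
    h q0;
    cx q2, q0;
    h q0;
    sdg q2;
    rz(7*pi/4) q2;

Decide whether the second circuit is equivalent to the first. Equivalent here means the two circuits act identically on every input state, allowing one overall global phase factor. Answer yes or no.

No: there is an input state on which the two circuits produce genuinely different outputs (not merely differing by a phase).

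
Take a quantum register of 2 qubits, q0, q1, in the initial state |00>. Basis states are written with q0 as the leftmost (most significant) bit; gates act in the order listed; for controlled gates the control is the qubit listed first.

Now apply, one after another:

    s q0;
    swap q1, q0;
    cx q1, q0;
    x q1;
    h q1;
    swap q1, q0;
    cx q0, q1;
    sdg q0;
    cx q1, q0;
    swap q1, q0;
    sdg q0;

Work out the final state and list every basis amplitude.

The resulting statevector has amplitude sqrt(2)/2 on |00>, 0 on |01>, sqrt(2)/2 on |10>, 0 on |11>.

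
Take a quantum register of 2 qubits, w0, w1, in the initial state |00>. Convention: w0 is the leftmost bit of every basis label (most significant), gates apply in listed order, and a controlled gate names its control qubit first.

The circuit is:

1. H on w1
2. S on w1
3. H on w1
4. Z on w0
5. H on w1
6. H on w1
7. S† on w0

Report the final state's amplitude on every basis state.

After the circuit, the state carries amplitude 1/2 + I/2 on |00>, 1/2 - I/2 on |01>, 0 on |10>, 0 on |11>. Key observation: the block from step 5 through step 6 cancels to the identity and can be dropped.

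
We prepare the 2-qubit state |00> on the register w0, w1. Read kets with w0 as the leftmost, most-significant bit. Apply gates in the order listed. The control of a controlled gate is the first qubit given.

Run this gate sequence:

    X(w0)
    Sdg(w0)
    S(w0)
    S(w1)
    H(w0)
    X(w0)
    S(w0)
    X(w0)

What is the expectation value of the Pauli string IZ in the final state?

In the final state, IZ has expectation 1.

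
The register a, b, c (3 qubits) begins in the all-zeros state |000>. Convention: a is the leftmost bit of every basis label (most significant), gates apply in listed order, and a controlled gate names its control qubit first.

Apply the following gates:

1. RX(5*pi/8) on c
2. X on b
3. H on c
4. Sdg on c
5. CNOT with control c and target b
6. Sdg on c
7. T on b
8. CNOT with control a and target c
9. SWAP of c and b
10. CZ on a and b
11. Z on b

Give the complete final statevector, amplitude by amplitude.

The resulting statevector has amplitude -sqrt(2)*exp(15*I*pi/16)/2 on |001>, sqrt(2)*exp(5*I*pi/16)/2 on |010>, and 0 on every other basis state.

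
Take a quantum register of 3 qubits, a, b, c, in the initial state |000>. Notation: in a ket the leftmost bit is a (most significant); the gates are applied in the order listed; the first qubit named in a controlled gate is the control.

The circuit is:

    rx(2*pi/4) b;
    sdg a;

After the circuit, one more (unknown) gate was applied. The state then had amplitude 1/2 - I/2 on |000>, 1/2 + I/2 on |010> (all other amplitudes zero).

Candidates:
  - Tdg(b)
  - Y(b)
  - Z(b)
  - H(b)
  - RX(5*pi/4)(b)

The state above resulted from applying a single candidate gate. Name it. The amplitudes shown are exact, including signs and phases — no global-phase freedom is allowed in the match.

It was H(b) that produced the state shown.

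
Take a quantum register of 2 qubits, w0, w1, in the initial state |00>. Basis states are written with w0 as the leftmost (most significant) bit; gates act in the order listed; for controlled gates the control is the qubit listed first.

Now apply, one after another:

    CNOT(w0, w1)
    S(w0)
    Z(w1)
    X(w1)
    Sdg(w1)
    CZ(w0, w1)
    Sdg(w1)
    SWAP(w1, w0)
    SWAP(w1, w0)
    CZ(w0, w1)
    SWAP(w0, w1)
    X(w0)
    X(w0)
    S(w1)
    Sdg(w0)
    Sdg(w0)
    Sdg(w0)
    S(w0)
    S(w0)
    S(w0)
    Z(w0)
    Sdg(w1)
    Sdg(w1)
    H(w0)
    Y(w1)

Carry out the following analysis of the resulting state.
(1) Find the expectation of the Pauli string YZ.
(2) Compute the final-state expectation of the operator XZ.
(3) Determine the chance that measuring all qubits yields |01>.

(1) The observable YZ averages to 0.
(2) The observable XZ averages to 1.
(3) A full measurement returns |01> with probability 1/2.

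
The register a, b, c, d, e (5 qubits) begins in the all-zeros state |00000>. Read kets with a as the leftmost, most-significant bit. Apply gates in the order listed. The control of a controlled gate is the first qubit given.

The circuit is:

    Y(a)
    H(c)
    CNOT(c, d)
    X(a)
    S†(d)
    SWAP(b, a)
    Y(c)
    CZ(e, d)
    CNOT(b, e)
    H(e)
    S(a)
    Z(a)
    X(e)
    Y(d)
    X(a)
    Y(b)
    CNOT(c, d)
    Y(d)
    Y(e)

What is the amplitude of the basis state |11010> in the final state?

The final state's coefficient on |11010> equals -I/2.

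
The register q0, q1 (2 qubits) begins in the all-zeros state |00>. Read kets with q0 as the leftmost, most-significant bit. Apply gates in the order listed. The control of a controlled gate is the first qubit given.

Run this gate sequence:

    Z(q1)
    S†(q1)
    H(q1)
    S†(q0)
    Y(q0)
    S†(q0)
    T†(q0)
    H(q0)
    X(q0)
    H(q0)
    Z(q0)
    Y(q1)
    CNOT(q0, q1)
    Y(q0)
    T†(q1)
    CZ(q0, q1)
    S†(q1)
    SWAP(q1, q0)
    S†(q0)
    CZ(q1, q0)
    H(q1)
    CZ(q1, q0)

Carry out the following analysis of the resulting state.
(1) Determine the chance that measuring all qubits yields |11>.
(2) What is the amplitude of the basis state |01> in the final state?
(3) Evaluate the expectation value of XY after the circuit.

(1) A full measurement returns |11> with probability 1/4. Key observation: steps 8-11 multiply out to the identity, so the circuit reduces to the remaining gates.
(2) |01> carries amplitude -exp(3*I*pi/4)/2 in the final state.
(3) The observable XY averages to sqrt(2)/2.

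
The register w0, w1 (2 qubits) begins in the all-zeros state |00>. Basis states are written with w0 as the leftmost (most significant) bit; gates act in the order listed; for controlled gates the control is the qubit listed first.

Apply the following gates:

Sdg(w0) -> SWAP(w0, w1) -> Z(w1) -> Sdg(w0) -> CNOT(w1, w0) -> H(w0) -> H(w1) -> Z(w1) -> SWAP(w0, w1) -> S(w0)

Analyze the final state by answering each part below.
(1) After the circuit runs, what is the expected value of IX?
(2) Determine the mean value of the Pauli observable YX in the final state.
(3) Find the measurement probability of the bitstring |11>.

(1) The observable IX averages to 1.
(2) In the final state, YX has expectation -1.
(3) The probability of measuring |11> is 1/4.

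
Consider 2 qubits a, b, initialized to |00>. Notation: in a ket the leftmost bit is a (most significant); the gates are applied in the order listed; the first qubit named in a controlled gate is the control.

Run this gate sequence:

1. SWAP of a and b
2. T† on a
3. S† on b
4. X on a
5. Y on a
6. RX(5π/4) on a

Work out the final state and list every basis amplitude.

The final amplitudes are I*sqrt(2 - sqrt(2))/2 on |00>, 0 on |01>, -sqrt(sqrt(2) + 2)/2 on |10>, 0 on |11>.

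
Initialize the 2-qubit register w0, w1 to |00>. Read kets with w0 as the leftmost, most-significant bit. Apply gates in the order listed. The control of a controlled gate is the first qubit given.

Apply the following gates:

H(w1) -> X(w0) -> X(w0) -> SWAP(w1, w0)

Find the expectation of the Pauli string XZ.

The expectation value of XZ is 1. Key observation: steps 2-3 multiply out to the identity, so the circuit reduces to the remaining gates.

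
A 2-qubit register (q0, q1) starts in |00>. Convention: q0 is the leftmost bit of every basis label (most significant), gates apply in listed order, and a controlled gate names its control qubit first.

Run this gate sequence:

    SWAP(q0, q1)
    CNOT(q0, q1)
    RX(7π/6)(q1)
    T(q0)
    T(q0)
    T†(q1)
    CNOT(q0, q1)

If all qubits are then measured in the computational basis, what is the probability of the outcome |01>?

A full measurement returns |01> with probability sqrt(3)/4 + 1/2.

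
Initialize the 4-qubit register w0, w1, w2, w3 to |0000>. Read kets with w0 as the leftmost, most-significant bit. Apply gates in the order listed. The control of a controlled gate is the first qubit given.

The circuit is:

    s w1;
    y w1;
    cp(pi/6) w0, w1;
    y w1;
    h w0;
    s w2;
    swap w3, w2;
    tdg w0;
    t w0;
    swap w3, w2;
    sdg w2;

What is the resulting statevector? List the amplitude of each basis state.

The final amplitudes are sqrt(2)/2 on |0000>, sqrt(2)/2 on |1000>, and 0 on every other basis state. Key observation: the block from step 6 through step 11 cancels to the identity and can be dropped.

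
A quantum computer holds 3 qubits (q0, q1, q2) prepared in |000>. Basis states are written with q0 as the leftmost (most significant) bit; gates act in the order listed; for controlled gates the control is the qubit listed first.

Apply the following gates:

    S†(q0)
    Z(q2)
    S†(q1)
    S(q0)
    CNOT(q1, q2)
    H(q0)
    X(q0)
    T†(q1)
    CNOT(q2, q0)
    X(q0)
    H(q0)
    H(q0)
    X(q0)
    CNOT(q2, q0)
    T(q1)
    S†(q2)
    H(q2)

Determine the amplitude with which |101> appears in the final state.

The final state's coefficient on |101> equals 1/2. Key observation: the block from step 8 through step 15 cancels to the identity and can be dropped.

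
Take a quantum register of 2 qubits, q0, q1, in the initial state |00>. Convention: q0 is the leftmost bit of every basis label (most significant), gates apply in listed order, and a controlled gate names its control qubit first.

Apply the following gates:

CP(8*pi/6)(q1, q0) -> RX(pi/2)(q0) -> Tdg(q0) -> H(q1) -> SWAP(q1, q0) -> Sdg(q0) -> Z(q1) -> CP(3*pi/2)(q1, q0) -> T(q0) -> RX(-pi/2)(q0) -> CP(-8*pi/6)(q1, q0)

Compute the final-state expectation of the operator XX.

The observable XX averages to 3*sqrt(2)/8.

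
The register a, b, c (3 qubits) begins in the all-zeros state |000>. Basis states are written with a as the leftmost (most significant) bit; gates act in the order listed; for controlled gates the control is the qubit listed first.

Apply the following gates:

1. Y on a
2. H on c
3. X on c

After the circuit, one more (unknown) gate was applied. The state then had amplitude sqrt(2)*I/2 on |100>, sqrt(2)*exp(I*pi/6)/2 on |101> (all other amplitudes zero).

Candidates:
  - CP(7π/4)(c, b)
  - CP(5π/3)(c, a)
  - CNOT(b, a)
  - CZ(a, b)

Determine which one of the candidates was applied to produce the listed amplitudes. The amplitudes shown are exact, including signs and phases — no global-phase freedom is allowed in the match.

The unique candidate consistent with the amplitudes is CP(5π/3)(c, a).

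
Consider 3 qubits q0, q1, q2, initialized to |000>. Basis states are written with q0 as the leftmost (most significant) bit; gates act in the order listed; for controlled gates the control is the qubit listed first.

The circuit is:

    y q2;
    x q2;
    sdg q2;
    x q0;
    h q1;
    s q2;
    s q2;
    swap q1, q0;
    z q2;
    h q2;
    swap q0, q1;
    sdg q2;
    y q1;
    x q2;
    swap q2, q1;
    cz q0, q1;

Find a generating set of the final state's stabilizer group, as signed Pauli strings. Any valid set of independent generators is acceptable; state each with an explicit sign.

The stabilizer group can be generated by -IYI, -IIX, -ZII, among other valid generating sets.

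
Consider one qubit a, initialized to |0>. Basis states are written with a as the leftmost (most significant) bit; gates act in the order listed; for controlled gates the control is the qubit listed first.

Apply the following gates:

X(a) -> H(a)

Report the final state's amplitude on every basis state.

The resulting statevector has amplitude sqrt(2)/2 on |0>, -sqrt(2)/2 on |1>.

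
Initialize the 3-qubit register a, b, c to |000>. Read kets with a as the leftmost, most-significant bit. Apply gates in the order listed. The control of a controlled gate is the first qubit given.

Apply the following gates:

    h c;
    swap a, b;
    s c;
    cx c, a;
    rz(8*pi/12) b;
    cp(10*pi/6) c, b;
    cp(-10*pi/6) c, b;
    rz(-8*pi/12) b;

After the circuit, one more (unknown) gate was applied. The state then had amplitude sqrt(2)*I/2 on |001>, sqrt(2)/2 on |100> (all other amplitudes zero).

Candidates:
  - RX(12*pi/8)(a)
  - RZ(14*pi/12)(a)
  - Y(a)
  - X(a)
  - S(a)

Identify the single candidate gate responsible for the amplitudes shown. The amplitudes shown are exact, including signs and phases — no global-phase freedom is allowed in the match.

The unique candidate consistent with the amplitudes is X(a). Key observation: gates 5-8 undo each other exactly, leaving only the rest of the circuit to track.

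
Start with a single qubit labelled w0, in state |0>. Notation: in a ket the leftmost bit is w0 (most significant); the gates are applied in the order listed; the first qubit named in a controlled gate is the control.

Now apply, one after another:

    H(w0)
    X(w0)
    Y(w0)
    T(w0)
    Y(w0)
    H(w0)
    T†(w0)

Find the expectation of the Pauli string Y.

The expectation value of Y is 1/2.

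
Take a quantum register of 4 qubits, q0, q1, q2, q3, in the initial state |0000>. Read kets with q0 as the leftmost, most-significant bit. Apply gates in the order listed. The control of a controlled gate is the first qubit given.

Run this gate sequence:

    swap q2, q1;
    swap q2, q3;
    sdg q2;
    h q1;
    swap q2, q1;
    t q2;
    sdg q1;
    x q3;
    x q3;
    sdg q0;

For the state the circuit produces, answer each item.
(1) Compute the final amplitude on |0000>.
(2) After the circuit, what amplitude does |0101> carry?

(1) The final state's coefficient on |0000> equals sqrt(2)/2. Key observation: steps 8-9 multiply out to the identity, so the circuit reduces to the remaining gates.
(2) The amplitude on |0101> is 0.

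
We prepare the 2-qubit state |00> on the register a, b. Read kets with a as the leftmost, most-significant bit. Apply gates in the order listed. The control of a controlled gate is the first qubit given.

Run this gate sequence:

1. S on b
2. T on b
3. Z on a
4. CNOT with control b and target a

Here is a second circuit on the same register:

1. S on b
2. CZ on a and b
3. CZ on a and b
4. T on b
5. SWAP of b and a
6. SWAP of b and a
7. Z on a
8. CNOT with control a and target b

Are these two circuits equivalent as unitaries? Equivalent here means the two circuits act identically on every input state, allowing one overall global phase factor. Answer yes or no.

No: there is an input state on which the two circuits produce genuinely different outputs (not merely differing by a phase).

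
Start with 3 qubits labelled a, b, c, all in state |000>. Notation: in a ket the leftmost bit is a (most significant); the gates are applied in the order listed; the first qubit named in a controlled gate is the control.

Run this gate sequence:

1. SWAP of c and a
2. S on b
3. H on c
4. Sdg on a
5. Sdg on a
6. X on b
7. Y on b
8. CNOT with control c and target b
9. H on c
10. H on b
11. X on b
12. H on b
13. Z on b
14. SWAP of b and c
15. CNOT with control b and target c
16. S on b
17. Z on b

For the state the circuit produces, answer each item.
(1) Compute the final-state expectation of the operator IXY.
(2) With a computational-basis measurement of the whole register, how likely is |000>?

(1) The expectation value of IXY is -1. Key observation: steps 10-13 multiply out to the identity, so the circuit reduces to the remaining gates.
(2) Outcome |000> occurs with probability 1/4.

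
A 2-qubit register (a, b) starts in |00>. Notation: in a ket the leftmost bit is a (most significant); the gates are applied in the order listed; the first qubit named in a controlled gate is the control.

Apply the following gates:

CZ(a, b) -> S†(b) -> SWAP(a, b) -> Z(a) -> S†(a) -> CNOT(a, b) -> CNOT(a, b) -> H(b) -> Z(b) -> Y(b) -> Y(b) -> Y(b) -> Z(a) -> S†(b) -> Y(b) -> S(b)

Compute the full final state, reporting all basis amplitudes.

The final amplitudes are -sqrt(2)*I/2 on |00>, -sqrt(2)*I/2 on |01>, 0 on |10>, 0 on |11>.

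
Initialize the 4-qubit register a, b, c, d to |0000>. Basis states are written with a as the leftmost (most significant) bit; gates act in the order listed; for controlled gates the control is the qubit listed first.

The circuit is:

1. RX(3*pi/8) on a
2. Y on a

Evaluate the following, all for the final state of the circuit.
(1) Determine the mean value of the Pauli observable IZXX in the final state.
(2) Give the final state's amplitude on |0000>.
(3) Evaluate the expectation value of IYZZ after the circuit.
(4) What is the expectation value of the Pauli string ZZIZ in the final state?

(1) In the final state, IZXX has expectation 0.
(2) |0000> carries amplitude -sin(3*pi/16) in the final state.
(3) In the final state, IYZZ has expectation 0.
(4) The observable ZZIZ averages to -sqrt(2 - sqrt(2))/2.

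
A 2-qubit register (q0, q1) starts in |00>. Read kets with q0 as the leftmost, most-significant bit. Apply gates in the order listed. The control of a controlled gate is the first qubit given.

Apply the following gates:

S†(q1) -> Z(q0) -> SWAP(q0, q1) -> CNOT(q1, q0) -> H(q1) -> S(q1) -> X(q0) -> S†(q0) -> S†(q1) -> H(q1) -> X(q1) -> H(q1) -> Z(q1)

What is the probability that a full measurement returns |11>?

Outcome |11> occurs with probability 1/2. Key observation: steps 10-13 multiply out to the identity, so the circuit reduces to the remaining gates.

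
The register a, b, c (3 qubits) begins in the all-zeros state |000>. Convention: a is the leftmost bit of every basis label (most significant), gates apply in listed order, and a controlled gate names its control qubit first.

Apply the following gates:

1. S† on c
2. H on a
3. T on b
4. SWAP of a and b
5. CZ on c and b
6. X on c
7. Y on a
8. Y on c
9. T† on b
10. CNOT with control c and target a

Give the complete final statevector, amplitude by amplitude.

The final amplitudes are sqrt(2)/2 on |100>, -sqrt(2)*exp(3*I*pi/4)/2 on |110>, and 0 on every other basis state.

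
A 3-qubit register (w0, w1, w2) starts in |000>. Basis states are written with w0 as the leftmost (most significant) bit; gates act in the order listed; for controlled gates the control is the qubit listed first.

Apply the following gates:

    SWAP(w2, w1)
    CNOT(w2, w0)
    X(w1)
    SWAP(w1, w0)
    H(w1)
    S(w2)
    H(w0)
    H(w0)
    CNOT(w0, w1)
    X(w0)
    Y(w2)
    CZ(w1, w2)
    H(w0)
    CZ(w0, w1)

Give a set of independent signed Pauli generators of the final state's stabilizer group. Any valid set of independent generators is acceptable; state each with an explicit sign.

The final state is stabilized by the group generated by +XZI, -ZXI, -IIZ; other independent generating sets are equally valid. Key observation: steps 7-8 multiply out to the identity, so the circuit reduces to the remaining gates.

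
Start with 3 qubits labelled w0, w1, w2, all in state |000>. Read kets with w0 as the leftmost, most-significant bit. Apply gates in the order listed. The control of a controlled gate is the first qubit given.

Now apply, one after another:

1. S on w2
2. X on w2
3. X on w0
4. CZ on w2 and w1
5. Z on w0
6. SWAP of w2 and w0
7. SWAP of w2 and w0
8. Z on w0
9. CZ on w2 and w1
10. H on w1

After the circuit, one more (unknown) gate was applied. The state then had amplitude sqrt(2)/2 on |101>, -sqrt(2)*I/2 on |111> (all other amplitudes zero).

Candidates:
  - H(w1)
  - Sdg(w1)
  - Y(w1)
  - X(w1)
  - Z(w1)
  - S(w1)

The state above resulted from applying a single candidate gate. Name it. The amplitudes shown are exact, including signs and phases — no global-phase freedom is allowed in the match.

The unique candidate consistent with the amplitudes is Sdg(w1).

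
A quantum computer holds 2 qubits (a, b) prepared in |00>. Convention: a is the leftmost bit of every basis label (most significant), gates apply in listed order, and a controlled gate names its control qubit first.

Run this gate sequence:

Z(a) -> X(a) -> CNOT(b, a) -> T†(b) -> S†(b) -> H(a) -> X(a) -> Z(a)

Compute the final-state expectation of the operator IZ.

The observable IZ averages to 1.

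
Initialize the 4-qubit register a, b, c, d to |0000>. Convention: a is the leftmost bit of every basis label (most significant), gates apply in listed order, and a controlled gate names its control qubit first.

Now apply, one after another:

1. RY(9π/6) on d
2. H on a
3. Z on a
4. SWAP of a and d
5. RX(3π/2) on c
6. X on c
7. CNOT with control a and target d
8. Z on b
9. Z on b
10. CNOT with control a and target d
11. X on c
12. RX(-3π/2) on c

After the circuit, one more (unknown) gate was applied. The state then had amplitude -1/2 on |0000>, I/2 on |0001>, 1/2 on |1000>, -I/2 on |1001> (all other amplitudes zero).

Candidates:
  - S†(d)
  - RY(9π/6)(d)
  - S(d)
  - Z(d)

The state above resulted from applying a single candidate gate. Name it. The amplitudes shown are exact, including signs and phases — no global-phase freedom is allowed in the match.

The applied gate was S(d). Key observation: steps 5-12 multiply out to the identity, so the circuit reduces to the remaining gates.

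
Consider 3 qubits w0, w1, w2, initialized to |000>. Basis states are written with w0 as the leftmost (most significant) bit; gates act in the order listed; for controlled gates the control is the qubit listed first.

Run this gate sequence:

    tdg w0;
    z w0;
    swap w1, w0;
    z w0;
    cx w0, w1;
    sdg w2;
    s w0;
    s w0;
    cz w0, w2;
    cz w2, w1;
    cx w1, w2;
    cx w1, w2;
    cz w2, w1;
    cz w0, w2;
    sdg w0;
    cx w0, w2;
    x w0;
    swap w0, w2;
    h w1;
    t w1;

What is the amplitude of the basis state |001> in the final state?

The final state's coefficient on |001> equals sqrt(2)/2. Key observation: gates 8-15 undo each other exactly, leaving only the rest of the circuit to track.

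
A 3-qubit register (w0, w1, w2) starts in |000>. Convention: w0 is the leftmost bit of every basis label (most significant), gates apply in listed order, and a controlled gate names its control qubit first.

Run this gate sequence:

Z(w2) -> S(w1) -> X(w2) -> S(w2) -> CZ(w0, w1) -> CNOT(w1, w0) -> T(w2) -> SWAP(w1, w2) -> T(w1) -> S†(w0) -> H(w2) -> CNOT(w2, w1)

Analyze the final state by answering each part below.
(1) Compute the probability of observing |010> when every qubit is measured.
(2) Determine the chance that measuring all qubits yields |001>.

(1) The probability of measuring |010> is 1/2.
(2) The probability of measuring |001> is 1/2.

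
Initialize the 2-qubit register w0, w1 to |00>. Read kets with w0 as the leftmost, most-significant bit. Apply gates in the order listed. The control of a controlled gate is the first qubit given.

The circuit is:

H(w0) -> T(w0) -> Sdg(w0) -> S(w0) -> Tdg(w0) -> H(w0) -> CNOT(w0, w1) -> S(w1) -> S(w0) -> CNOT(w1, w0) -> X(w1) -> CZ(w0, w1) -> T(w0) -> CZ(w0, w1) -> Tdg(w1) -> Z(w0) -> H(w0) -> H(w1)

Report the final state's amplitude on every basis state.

The resulting statevector has amplitude -exp(3*I*pi/4)/2 on |00>, exp(3*I*pi/4)/2 on |01>, -exp(3*I*pi/4)/2 on |10>, exp(3*I*pi/4)/2 on |11>. Key observation: the block from step 1 through step 6 cancels to the identity and can be dropped.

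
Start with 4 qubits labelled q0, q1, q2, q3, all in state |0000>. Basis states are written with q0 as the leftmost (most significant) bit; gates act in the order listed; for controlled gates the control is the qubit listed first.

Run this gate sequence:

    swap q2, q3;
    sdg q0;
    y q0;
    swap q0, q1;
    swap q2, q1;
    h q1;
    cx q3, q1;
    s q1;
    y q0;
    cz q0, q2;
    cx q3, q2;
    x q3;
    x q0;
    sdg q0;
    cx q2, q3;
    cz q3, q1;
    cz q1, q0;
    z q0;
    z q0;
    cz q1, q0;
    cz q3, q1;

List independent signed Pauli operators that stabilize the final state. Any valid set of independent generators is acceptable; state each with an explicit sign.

The stabilizer group can be generated by +IYII, +ZIII, -IIZI, +IIIZ, among other valid generating sets. Key observation: the block from step 16 through step 21 cancels to the identity and can be dropped.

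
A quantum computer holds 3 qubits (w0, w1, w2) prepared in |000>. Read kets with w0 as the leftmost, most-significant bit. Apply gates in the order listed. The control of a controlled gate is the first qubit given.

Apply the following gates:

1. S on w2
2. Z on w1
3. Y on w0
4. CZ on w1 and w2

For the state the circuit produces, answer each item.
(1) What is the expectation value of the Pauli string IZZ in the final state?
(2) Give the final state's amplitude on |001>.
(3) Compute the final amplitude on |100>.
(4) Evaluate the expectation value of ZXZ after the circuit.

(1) The observable IZZ averages to 1.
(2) The final state's coefficient on |001> equals 0.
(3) |100> carries amplitude I in the final state.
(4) The observable ZXZ averages to 0.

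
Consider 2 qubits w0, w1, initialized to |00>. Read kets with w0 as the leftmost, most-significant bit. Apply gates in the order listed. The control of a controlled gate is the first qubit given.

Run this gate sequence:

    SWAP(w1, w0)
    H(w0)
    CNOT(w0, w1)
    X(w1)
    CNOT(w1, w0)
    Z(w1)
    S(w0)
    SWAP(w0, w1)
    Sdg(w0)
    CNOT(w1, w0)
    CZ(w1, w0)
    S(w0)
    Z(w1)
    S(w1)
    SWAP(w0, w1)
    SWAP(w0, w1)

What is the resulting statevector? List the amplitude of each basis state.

The final amplitudes are 0 on |00>, sqrt(2)*I/2 on |01>, 0 on |10>, -sqrt(2)*I/2 on |11>.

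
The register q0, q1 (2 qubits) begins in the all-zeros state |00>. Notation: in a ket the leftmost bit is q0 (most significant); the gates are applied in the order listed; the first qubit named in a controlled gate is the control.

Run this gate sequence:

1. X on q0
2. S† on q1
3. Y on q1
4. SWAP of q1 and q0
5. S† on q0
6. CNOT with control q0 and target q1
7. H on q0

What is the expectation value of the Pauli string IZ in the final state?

In the final state, IZ has expectation 1.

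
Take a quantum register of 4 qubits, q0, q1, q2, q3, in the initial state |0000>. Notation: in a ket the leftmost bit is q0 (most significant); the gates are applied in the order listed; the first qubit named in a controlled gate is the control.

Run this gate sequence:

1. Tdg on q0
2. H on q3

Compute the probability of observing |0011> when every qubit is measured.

A full measurement returns |0011> with probability 0.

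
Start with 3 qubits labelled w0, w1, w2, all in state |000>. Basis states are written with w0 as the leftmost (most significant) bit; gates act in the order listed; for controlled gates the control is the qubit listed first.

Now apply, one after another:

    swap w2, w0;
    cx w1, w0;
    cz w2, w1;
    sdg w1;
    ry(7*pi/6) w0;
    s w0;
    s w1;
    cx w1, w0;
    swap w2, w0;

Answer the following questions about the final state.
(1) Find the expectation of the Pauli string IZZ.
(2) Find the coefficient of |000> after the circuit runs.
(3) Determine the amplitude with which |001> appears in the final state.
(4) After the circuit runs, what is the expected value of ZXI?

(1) In the final state, IZZ has expectation -sqrt(3)/2.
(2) The final state's coefficient on |000> equals -sqrt(6)/4 + sqrt(2)/4.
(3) The amplitude on |001> is I*(sqrt(2) + sqrt(6))/4.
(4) The expectation value of ZXI is 0.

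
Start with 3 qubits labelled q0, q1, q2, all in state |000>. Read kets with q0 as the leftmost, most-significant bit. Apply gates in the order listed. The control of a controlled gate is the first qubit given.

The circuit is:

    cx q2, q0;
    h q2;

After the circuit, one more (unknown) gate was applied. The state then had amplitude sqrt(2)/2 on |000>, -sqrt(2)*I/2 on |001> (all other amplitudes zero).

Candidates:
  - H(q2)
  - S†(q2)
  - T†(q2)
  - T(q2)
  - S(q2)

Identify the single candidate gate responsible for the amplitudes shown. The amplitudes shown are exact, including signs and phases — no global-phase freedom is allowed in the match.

The applied gate was S†(q2).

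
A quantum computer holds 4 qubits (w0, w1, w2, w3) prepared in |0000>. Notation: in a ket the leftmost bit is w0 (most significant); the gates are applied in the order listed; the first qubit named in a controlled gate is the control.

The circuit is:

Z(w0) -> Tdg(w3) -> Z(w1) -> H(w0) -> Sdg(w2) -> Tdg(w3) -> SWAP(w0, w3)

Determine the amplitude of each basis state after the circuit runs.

After the circuit, the state carries amplitude sqrt(2)/2 on |0000>, sqrt(2)/2 on |0001>, and 0 on every other basis state.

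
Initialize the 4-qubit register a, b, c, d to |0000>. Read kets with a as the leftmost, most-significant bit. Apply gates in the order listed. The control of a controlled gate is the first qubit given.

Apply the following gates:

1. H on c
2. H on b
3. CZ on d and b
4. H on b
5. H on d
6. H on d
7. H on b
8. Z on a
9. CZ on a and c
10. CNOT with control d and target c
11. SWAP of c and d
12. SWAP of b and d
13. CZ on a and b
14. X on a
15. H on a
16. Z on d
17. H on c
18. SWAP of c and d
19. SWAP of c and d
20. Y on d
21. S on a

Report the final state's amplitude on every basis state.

The resulting statevector has amplitude I/4 on |0000>, I/4 on |0001>, I/4 on |0010>, I/4 on |0011>, I/4 on |0100>, I/4 on |0101>, I/4 on |0110>, I/4 on |0111>, 1/4 on |1000>, 1/4 on |1001>, 1/4 on |1010>, 1/4 on |1011>, 1/4 on |1100>, 1/4 on |1101>, 1/4 on |1110>, 1/4 on |1111>. Key observation: steps 4-7 multiply out to the identity, so the circuit reduces to the remaining gates.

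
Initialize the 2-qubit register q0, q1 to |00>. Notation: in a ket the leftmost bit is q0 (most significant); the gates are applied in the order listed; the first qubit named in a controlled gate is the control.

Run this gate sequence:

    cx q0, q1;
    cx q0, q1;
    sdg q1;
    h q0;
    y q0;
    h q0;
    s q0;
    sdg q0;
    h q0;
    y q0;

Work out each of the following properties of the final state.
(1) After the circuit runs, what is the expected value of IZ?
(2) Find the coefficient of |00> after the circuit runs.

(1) In the final state, IZ has expectation 1. Key observation: gates 5-10 undo each other exactly, leaving only the rest of the circuit to track.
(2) The amplitude on |00> is sqrt(2)/2.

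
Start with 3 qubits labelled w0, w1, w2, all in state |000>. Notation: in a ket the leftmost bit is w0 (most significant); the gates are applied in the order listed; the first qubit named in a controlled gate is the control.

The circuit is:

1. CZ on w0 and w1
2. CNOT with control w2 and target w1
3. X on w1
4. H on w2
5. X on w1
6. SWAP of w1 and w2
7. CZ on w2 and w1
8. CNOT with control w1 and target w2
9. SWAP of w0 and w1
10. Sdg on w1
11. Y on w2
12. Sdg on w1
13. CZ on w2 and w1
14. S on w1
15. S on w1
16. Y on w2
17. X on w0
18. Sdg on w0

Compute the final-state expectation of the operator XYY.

The expectation value of XYY is 0.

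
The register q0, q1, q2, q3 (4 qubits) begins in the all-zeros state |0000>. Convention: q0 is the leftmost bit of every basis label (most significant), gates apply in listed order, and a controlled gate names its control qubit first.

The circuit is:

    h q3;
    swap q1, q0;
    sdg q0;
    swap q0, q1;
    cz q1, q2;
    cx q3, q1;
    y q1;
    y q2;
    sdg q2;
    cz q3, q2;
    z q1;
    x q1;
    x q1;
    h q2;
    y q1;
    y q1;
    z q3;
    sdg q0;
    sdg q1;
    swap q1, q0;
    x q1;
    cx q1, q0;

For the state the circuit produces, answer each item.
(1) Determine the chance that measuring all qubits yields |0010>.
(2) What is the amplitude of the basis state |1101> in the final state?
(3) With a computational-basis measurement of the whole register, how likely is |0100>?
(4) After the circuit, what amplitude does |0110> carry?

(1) The probability of measuring |0010> is 0.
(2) The amplitude on |1101> is -I/2.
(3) A full measurement returns |0100> with probability 1/4.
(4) |0110> carries amplitude 1/2 in the final state.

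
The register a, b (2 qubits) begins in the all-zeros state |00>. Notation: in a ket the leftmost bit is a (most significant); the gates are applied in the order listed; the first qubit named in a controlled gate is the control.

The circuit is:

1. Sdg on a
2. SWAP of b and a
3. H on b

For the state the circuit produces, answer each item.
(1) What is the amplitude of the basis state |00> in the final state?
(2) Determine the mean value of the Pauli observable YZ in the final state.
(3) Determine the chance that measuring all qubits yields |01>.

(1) |00> carries amplitude sqrt(2)/2 in the final state.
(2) The expectation value of YZ is 0.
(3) The probability of measuring |01> is 1/2.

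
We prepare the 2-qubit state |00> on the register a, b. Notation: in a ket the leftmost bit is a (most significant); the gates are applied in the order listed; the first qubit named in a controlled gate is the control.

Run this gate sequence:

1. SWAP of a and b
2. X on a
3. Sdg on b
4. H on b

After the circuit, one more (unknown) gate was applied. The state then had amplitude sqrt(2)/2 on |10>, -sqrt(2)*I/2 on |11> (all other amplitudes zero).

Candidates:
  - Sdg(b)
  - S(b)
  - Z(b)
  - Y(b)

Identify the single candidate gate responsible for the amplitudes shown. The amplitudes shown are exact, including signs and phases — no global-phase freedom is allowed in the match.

It was Sdg(b) that produced the state shown.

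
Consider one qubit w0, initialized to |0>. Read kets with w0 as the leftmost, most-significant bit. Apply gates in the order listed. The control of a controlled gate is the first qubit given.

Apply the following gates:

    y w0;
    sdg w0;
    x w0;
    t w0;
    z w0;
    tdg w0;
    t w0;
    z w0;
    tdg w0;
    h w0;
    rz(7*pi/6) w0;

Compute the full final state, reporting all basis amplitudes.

The final amplitudes are -sqrt(2)*exp(5*I*pi/12)/2 on |0>, sqrt(2)*exp(7*I*pi/12)/2 on |1>. Key observation: the block from step 4 through step 9 cancels to the identity and can be dropped.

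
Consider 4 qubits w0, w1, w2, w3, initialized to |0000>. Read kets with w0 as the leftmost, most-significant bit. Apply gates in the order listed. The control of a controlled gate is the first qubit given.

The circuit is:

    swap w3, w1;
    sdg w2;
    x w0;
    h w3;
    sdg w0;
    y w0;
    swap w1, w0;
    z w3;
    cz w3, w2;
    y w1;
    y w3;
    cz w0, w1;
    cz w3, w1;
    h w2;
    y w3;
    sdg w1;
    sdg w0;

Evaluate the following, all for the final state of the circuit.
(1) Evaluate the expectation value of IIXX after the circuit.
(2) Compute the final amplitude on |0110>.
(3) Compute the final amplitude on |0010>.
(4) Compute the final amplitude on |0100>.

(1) In the final state, IIXX has expectation 1.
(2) |0110> carries amplitude 1/2 in the final state.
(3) The final state's coefficient on |0010> equals 0.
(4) The amplitude on |0100> is 1/2.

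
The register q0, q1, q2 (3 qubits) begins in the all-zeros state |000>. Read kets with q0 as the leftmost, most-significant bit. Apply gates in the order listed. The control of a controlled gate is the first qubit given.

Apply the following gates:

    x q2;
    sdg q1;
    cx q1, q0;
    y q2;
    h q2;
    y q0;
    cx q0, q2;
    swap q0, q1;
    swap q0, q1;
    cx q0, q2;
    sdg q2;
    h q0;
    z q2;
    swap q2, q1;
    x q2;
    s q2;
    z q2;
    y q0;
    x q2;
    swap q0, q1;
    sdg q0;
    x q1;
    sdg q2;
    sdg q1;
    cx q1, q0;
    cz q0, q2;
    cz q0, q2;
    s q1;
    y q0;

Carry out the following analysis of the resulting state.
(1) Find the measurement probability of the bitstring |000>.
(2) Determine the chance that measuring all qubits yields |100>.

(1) Outcome |000> occurs with probability 1/4. Key observation: the block from step 7 through step 10 cancels to the identity and can be dropped.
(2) The probability of measuring |100> is 1/4.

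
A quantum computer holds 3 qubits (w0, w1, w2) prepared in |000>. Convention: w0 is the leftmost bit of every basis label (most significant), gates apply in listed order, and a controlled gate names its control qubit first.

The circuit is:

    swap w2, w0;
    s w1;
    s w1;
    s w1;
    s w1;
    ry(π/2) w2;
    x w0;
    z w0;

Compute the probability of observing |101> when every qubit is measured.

Outcome |101> occurs with probability 1/2. Key observation: steps 2-5 multiply out to the identity, so the circuit reduces to the remaining gates.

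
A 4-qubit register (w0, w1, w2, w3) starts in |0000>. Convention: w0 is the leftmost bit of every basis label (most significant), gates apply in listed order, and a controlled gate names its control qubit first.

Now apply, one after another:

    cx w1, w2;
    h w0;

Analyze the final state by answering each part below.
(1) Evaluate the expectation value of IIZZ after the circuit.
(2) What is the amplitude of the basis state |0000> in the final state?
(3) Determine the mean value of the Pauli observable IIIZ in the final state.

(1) In the final state, IIZZ has expectation 1.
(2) The final state's coefficient on |0000> equals sqrt(2)/2.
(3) The observable IIIZ averages to 1.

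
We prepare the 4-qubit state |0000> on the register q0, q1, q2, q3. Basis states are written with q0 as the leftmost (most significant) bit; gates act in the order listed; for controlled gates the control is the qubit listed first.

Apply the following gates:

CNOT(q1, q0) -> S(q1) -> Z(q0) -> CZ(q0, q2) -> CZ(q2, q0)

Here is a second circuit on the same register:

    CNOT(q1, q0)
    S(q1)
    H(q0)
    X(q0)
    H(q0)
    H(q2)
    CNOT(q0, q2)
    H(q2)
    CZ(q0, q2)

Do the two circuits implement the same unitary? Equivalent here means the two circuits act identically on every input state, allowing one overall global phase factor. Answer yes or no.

Yes, they are equivalent — the unitaries differ by at most a global phase.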